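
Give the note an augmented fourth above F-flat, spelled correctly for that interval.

Bb

A fourth above F lands on the letter B.
An augmented fourth spans 6 semitones, so Fb moves to pitch class 10. On the letter B that is Bb.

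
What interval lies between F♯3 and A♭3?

diminished third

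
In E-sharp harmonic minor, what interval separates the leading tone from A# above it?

The leading tone of E# harmonic minor is D##.
D## up to A#: letters D→A make it a fifth; 6 semitones makes it diminished.

diminished fifth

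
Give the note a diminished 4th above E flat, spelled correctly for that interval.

Abb

E up a perfect fourth is A, so the target letter is A.
From Eb, a diminished fourth is 4 semitones up: Abb.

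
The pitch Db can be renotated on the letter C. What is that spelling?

Plain C sits 1 semitone below Db, so on the letter C the same pitch needs a sharp: C#.

C#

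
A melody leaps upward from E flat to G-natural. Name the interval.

major third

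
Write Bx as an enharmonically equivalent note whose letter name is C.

C#

Plain C sits 1 semitone below B##, so on the letter C the same pitch needs a sharp: C#.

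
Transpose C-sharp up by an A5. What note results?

G##

C up a perfect fifth is G, so the target letter is G.
From C#, an augmented fifth is 8 semitones up: G##.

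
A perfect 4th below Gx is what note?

A fourth below G lands on the letter D.
A perfect fourth spans 5 semitones, so G## moves to pitch class 4. On the letter D that is D##.

D##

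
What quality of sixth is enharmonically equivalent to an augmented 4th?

An augmented fourth spans 6 semitones.
A sixth spanning 6 semitones is doubly diminished (the major sixth is 9).

doubly diminished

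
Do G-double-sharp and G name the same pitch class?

No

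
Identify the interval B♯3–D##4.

The letter names run B→D, a span of 2 letter steps, so the interval is some kind of third.
B# to D## is 4 semitones. A major third is 4, so 4 makes it major.

major third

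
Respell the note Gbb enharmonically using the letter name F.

F

Plain F sits at the same pitch as Gbb, so on the letter F the same pitch needs a natural: F.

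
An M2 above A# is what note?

A second above A lands on the letter B.
A major second spans 2 semitones, so A# moves to pitch class 0. On the letter B that is B#.

B#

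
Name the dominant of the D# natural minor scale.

A#

Degree 5 takes the letter 4 steps above D, which is A.
In natural minor, degree 5 sits 7 semitones above the tonic. D# + 7 semitones is pitch class 10, spelled on A as A#.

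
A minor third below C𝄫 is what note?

Abb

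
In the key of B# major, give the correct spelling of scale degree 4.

E#

The B# major scale runs B# C## D## E# F## G## A##.
Degree 4 is E#.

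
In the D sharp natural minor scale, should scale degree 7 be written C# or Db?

C#

Each scale degree takes a distinct letter name. Degree 7 of a scale on D must use the letter C.
C# and Db are enharmonically the same pitch, but only C# uses the letter C, so it is the correct spelling here.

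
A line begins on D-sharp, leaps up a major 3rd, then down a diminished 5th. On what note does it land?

B##

A major third up from D# is F## (letter F, 4 semitones up).
A diminished fifth down from F## is B## (letter B, 6 semitones down).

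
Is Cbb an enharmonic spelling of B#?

Cbb is pitch class 10; B# is pitch class 0.
The pitch classes differ (10 vs. 0), so they are not enharmonic equivalents.

No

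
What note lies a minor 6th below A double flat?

Cb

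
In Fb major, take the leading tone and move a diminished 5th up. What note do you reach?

Bbb

The leading tone of Fb major is Eb.
A diminished fifth (6 semitones) above Eb lands on the letter B, giving Bbb.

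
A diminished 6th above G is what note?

Ebb

G up a major sixth is E, so the target letter is E.
From G, a diminished sixth is 7 semitones up: Ebb.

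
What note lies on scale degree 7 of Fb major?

Eb

Degree 7 takes the letter 6 steps above F, which is E.
In major, degree 7 sits 11 semitones above the tonic. Fb + 11 semitones is pitch class 3, spelled on E as Eb.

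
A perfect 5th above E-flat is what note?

Bb

A fifth above E lands on the letter B.
A perfect fifth spans 7 semitones, so Eb moves to pitch class 10. On the letter B that is Bb.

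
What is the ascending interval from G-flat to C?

augmented fourth

The letter names run G→C, a span of 3 letter steps, so the interval is some kind of fourth.
Gb to C is 6 semitones. A perfect fourth is 5, so 6 makes it augmented.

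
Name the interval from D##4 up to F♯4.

Counting letters D–E–F gives a third.
D##→F# = 2 semitones, 2 narrower than the major third (4), so diminished.

diminished third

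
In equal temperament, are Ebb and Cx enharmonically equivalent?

Yes

Ebb is pitch class 2; C## is pitch class 2.
All spellings map to pitch class 2, so they are enharmonically equivalent.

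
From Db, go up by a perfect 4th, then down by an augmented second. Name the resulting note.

Fbb

A perfect fourth up from Db is Gb (letter G, 5 semitones up).
An augmented second down from Gb is Fbb (letter F, 3 semitones down).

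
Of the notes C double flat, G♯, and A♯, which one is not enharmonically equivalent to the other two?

G#

In 12-tone equal temperament, enharmonic equivalents share a pitch class. Cbb is pitch class 10; G# is pitch class 8; A# is pitch class 10.
Cbb and A# share pitch class 10, while G# is pitch class 8.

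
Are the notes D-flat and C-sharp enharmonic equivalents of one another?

Db = pitch class 1 and C# = pitch class 1 — the same pitch class, so they are enharmonic equivalents.

Yes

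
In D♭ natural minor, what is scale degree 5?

The Db natural minor scale runs Db Eb Fb Gb Ab Bbb Cb.
Degree 5 is Ab.

Ab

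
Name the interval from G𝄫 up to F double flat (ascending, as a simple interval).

minor seventh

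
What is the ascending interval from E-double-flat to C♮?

augmented sixth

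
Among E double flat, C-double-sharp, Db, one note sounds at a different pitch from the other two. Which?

In 12-tone equal temperament, enharmonic equivalents share a pitch class. Ebb is pitch class 2; C## is pitch class 2; Db is pitch class 1.
Ebb and C## share pitch class 2, while Db is pitch class 1.

Db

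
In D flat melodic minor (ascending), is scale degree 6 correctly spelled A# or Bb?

Bb

Each scale degree takes a distinct letter name. Degree 6 of a scale on D must use the letter B.
Bb and A# are enharmonically the same pitch, but only Bb uses the letter B, so it is the correct spelling here.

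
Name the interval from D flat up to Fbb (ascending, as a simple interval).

diminished third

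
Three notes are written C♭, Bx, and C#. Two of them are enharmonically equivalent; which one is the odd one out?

Cb

In 12-tone equal temperament, enharmonic equivalents share a pitch class. Cb is pitch class 11; B## is pitch class 1; C# is pitch class 1.
B## and C# share pitch class 1, while Cb is pitch class 11.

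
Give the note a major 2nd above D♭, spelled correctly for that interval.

D up a major second is E, so the target letter is E.
From Db, a major second is 2 semitones up: Eb.

Eb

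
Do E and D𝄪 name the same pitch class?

E is pitch class 4; D## is pitch class 4.
All spellings map to pitch class 4, so they are enharmonically equivalent.

Yes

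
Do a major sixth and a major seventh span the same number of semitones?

No

A major sixth spans 9 semitones; a major seventh spans 11.
The spans differ, so they are not enharmonic equivalents.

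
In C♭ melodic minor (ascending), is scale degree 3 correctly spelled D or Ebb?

Ebb

Each scale degree takes a distinct letter name. Degree 3 of a scale on C must use the letter E.
Ebb and D are enharmonically the same pitch, but only Ebb uses the letter E, so it is the correct spelling here.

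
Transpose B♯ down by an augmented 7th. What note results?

C

A seventh below B lands on the letter C.
An augmented seventh spans 12 semitones, so B# moves to pitch class 0. On the letter C that is C.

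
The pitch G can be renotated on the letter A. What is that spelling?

G is pitch class 7. The letter A alone is pitch class 9.
To reach pitch class 7 from A requires an offset of -2 semitones, i.e. double flat: Abb.

Abb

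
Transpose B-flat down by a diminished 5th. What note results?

E

A fifth below B lands on the letter E.
A diminished fifth spans 6 semitones, so Bb moves to pitch class 4. On the letter E that is E.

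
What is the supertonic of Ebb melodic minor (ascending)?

The Ebb melodic minor (ascending) scale runs Ebb Fb Gbb Abb Bbb Cb Db.
Degree 2 is Fb.

Fb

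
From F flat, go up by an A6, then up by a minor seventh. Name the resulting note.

An augmented sixth up from Fb is D (letter D, 10 semitones up).
A minor seventh up from D is C (letter C, 10 semitones up).

C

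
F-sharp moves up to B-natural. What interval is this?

perfect fourth

The letter names run F→B, a span of 3 letter steps, so the interval is some kind of fourth.
F# to B is 5 semitones. A perfect fourth is 5, so 5 makes it perfect.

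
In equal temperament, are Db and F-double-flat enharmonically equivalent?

Db is pitch class 1; Fbb is pitch class 3.
The pitch classes differ (1 vs. 3), so they are not enharmonic equivalents.

No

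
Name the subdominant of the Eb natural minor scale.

Ab

The Eb natural minor scale runs Eb F Gb Ab Bb Cb Db.
Degree 4 is Ab.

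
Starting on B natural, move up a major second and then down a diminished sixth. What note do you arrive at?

A major second up from B is C# (letter C, 2 semitones up).
A diminished sixth down from C# is E## (letter E, 7 semitones down).

E##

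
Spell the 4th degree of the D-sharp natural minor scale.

G#

Degree 4 takes the letter 3 steps above D, which is G.
In natural minor, degree 4 sits 5 semitones above the tonic. D# + 5 semitones is pitch class 8, spelled on G as G#.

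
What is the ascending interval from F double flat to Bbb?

augmented fourth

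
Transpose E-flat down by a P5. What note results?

E down a perfect fifth is A, so the target letter is A.
From Eb, a perfect fifth is 7 semitones down: Ab.

Ab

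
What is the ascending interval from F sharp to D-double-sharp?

Counting letters F–G–A–B–C–D gives a sixth.
F#→D## = 10 semitones, 1 wider than the major sixth (9), so augmented.

augmented sixth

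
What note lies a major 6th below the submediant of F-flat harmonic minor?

The submediant of Fb harmonic minor is Dbb.
A major sixth (9 semitones) below Dbb lands on the letter F, giving Fbb.

Fbb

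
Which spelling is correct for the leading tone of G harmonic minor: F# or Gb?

F#

Each scale degree takes a distinct letter name. Degree 7 of a scale on G must use the letter F.
F# and Gb are enharmonically the same pitch, but only F# uses the letter F, so it is the correct spelling here.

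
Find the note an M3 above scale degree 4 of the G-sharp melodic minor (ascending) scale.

E#

Scale degree 4 of G# melodic minor (ascending) is C#.
A major third (4 semitones) above C# lands on the letter E, giving E#.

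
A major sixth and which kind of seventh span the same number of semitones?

diminished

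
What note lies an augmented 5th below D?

D down a perfect fifth is G, so the target letter is G.
From D, an augmented fifth is 8 semitones down: Gb.

Gb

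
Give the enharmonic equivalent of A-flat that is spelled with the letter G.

G#

Plain G sits 1 semitone below Ab, so on the letter G the same pitch needs a sharp: G#.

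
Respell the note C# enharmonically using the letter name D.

Db

Plain D sits 1 semitone above C#, so on the letter D the same pitch needs a flat: Db.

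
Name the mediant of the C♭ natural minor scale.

Ebb

Degree 3 takes the letter 2 steps above C, which is E.
In natural minor, degree 3 sits 3 semitones above the tonic. Cb + 3 semitones is pitch class 2, spelled on E as Ebb.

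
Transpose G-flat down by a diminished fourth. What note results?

D

G down a perfect fourth is D, so the target letter is D.
From Gb, a diminished fourth is 4 semitones down: D.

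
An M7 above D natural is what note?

D up a major seventh is C#, so the target letter is C.
From D, a major seventh is 11 semitones up: C#.

C#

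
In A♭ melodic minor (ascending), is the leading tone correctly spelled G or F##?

Each scale degree takes a distinct letter name. Degree 7 of a scale on A must use the letter G.
G and F## are enharmonically the same pitch, but only G uses the letter G, so it is the correct spelling here.

G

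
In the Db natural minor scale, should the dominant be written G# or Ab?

Each scale degree takes a distinct letter name. Degree 5 of a scale on D must use the letter A.
Ab and G# are enharmonically the same pitch, but only Ab uses the letter A, so it is the correct spelling here.

Ab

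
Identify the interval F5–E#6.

The letter names run F→E, a span of 6 letter steps, so the interval is some kind of seventh.
F to E# is 12 semitones. A major seventh is 11, so 12 makes it augmented.

augmented seventh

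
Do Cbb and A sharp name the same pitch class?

Yes

Cbb is pitch class 10; A# is pitch class 10.
All spellings map to pitch class 10, so they are enharmonically equivalent.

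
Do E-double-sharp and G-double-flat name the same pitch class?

Two spellings are enharmonically equivalent only if they share a pitch class.
Here E## → 6, Gbb → 5; 5 ≠ 6, so they are not.

No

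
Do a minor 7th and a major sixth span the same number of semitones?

No

A minor seventh spans 10 semitones; a major sixth spans 9.
The spans differ, so they are not enharmonic equivalents.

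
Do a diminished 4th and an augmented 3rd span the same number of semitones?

No

A diminished fourth spans 4 semitones; an augmented third spans 5.
The spans differ, so they are not enharmonic equivalents.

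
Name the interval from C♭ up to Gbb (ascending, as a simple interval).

The letter names run C→G, a span of 4 letter steps, so the interval is some kind of fifth.
Cb to Gbb is 6 semitones. A perfect fifth is 7, so 6 makes it diminished.

diminished fifth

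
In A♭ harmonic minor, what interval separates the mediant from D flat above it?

major second

The mediant of Ab harmonic minor is Cb.
Cb up to Db: letters C→D make it a second; 2 semitones makes it major.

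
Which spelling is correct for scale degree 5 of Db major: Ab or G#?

Ab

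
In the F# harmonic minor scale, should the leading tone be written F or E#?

E#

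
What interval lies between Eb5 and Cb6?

minor sixth

The letter names run E→C, a span of 5 letter steps, so the interval is some kind of sixth.
Eb to Cb is 8 semitones. A major sixth is 9, so 8 makes it minor.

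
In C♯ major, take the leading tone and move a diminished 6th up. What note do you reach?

G

The leading tone of C# major is B#.
A diminished sixth (7 semitones) above B# lands on the letter G, giving G.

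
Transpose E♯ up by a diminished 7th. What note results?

E up a major seventh is D#, so the target letter is D.
From E#, a diminished seventh is 9 semitones up: D.

D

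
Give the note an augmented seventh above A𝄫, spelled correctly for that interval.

G

A seventh above A lands on the letter G.
An augmented seventh spans 12 semitones, so Abb moves to pitch class 7. On the letter G that is G.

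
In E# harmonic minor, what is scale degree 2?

Degree 2 takes the letter 1 step above E, which is F.
In harmonic minor, degree 2 sits 2 semitones above the tonic. E# + 2 semitones is pitch class 7, spelled on F as F##.

F##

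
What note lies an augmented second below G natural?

A second below G lands on the letter F.
An augmented second spans 3 semitones, so G moves to pitch class 4. On the letter F that is Fb.

Fb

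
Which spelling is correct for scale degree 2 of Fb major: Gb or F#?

Each scale degree takes a distinct letter name. Degree 2 of a scale on F must use the letter G.
Gb and F# are enharmonically the same pitch, but only Gb uses the letter G, so it is the correct spelling here.

Gb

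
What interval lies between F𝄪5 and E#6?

minor seventh

Counting letters F–G–A–B–C–D–E gives a seventh.
F##→E# = 10 semitones, 1 narrower than the major seventh (11), so minor.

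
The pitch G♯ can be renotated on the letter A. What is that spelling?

G# is pitch class 8. The letter A alone is pitch class 9.
To reach pitch class 8 from A requires an offset of -1 semitone, i.e. flat: Ab.

Ab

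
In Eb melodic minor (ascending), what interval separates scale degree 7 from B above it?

Scale degree 7 of Eb melodic minor (ascending) is D.
D up to B: letters D→B make it a sixth; 9 semitones makes it major.

major sixth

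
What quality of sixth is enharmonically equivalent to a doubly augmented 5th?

major

A doubly augmented fifth spans 9 semitones.
A sixth spanning 9 semitones is major (the major sixth is 9).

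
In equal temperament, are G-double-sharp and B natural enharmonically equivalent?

No

Two spellings are enharmonically equivalent only if they share a pitch class.
Here G## → 9, B → 11; 9 ≠ 11, so they are not.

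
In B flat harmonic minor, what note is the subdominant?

The Bb harmonic minor scale runs Bb C Db Eb F Gb A.
Degree 4 is Eb.

Eb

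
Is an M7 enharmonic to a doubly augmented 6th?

A major seventh spans 11 semitones; a doubly augmented sixth spans 11.
They are enharmonically equivalent.

Yes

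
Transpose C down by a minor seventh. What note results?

D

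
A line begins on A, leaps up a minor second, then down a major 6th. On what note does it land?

Db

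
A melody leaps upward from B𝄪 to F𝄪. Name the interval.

diminished fifth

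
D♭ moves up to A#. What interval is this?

The letter names run D→A, a span of 4 letter steps, so the interval is some kind of fifth.
Db to A# is 9 semitones. A perfect fifth is 7, so 9 makes it doubly augmented.

doubly augmented fifth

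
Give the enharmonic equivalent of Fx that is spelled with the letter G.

Plain G sits at the same pitch as F##, so on the letter G the same pitch needs a natural: G.

G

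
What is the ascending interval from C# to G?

Counting letters C–D–E–F–G gives a fifth.
C#→G = 6 semitones, 1 narrower than the perfect fifth (7), so diminished.

diminished fifth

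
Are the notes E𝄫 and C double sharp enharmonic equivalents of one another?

Yes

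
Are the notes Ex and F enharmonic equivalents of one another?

No

Two spellings are enharmonically equivalent only if they share a pitch class.
Here E## → 6, F → 5; 5 ≠ 6, so they are not.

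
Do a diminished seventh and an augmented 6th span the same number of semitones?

No

A diminished seventh spans 9 semitones; an augmented sixth spans 10.
The spans differ, so they are not enharmonic equivalents.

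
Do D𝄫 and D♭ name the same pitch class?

Two spellings are enharmonically equivalent only if they share a pitch class.
Here Dbb → 0, Db → 1; 0 ≠ 1, so they are not.

No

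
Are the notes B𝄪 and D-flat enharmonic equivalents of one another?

Yes

B## = pitch class 1 and Db = pitch class 1 — the same pitch class, so they are enharmonic equivalents.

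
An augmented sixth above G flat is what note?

E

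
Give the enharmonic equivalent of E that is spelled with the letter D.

D##

Plain D sits 2 semitones below E, so on the letter D the same pitch needs a double sharp: D##.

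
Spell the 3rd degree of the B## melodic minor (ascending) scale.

D##

Degree 3 takes the letter 2 steps above B, which is D.
In melodic minor (ascending), degree 3 sits 3 semitones above the tonic. B## + 3 semitones is pitch class 4, spelled on D as D##.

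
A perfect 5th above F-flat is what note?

A fifth above F lands on the letter C.
A perfect fifth spans 7 semitones, so Fb moves to pitch class 11. On the letter C that is Cb.

Cb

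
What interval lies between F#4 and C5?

diminished fifth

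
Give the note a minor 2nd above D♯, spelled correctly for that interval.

A second above D lands on the letter E.
A minor second spans 1 semitone, so D# moves to pitch class 4. On the letter E that is E.

E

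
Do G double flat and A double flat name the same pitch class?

Two spellings are enharmonically equivalent only if they share a pitch class.
Here Gbb → 5, Abb → 7; 5 ≠ 7, so they are not.

No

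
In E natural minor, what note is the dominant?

Degree 5 takes the letter 4 steps above E, which is B.
In natural minor, degree 5 sits 7 semitones above the tonic. E + 7 semitones is pitch class 11, spelled on B as B.

B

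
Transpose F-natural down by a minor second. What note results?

E

F down a major second is Eb, so the target letter is E.
From F, a minor second is 1 semitone down: E.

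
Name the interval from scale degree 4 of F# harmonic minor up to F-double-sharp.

augmented fifth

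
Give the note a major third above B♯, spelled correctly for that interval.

B up a major third is D#, so the target letter is D.
From B#, a major third is 4 semitones up: D##.

D##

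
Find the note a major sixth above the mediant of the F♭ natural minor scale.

Fb

The mediant of Fb natural minor is Abb.
A major sixth (9 semitones) above Abb lands on the letter F, giving Fb.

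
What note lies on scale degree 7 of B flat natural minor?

Ab

The Bb natural minor scale runs Bb C Db Eb F Gb Ab.
Degree 7 is Ab.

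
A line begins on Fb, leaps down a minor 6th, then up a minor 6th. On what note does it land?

A minor sixth down from Fb is Ab (letter A, 8 semitones down).
A minor sixth up from Ab is Fb (letter F, 8 semitones up).

Fb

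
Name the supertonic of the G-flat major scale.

Ab

Degree 2 takes the letter 1 step above G, which is A.
In major, degree 2 sits 2 semitones above the tonic. Gb + 2 semitones is pitch class 8, spelled on A as Ab.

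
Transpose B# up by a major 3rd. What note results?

D##

B up a major third is D#, so the target letter is D.
From B#, a major third is 4 semitones up: D##.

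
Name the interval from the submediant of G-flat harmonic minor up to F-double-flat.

minor second

The submediant of Gb harmonic minor is Ebb.
Ebb up to Fbb: letters E→F make it a second; 1 semitone makes it minor.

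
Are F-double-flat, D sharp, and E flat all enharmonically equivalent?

Yes

Fbb = pitch class 3 and D# = pitch class 3 and Eb = pitch class 3 — the same pitch class, so they are enharmonic equivalents.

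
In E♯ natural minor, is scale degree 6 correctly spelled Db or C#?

C#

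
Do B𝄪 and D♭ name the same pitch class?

Yes

B## = pitch class 1 and Db = pitch class 1 — the same pitch class, so they are enharmonic equivalents.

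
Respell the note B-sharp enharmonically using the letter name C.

C

B# is pitch class 0. The letter C alone is pitch class 0.
Pitch class 0 on C needs no accidental: C.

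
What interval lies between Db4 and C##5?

Counting letters D–E–F–G–A–B–C gives a seventh.
Db→C## = 13 semitones, 2 wider than the major seventh (11), so doubly augmented.

doubly augmented seventh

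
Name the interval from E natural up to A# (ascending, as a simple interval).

The letter names run E→A, a span of 3 letter steps, so the interval is some kind of fourth.
E to A# is 6 semitones. A perfect fourth is 5, so 6 makes it augmented.

augmented fourth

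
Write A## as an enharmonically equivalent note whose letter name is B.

A## is pitch class 11. The letter B alone is pitch class 11.
Pitch class 11 on B needs no accidental: B.

B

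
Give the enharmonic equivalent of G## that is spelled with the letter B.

Bbb

Plain B sits 2 semitones above G##, so on the letter B the same pitch needs a double flat: Bbb.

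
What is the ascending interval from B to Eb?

diminished fourth

Counting letters B–C–D–E gives a fourth.
B→Eb = 4 semitones, 1 narrower than the perfect fourth (5), so diminished.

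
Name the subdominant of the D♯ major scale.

G#

The D# major scale runs D# E# F## G# A# B# C##.
Degree 4 is G#.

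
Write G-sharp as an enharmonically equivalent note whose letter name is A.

Ab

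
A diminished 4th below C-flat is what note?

C down a perfect fourth is G, so the target letter is G.
From Cb, a diminished fourth is 4 semitones down: G.

G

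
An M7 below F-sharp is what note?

G

A seventh below F lands on the letter G.
A major seventh spans 11 semitones, so F# moves to pitch class 7. On the letter G that is G.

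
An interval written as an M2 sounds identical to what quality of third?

A major second spans 2 semitones.
A third spanning 2 semitones is diminished (the major third is 4).

diminished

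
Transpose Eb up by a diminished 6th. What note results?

E up a major sixth is C#, so the target letter is C.
From Eb, a diminished sixth is 7 semitones up: Cbb.

Cbb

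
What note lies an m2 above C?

A second above C lands on the letter D.
A minor second spans 1 semitone, so C moves to pitch class 1. On the letter D that is Db.

Db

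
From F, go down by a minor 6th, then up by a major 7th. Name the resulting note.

G#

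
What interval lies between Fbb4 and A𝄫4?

Counting letters F–G–A gives a third.
Fbb→Abb = 4 semitones, exactly the major third.

major third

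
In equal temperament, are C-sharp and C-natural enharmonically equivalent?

No

Two spellings are enharmonically equivalent only if they share a pitch class.
Here C# → 1, C → 0; 0 ≠ 1, so they are not.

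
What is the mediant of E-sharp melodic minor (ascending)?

G#

The E# melodic minor (ascending) scale runs E# F## G# A# B# C## D##.
Degree 3 is G#.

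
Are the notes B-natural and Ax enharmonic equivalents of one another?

Yes

B is pitch class 11; A## is pitch class 11.
All spellings map to pitch class 11, so they are enharmonically equivalent.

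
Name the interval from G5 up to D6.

Counting letters G–A–B–C–D gives a fifth.
G→D = 7 semitones, exactly the perfect fifth.

perfect fifth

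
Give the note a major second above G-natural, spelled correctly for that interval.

A

A second above G lands on the letter A.
A major second spans 2 semitones, so G moves to pitch class 9. On the letter A that is A.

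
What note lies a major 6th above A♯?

F##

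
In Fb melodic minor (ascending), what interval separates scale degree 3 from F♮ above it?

augmented sixth

Scale degree 3 of Fb melodic minor (ascending) is Abb.
Abb up to F: letters A→F make it a sixth; 10 semitones makes it augmented.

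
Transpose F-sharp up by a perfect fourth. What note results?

B

A fourth above F lands on the letter B.
A perfect fourth spans 5 semitones, so F# moves to pitch class 11. On the letter B that is B.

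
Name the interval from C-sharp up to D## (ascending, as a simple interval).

augmented second

Counting letters C–D gives a second.
C#→D## = 3 semitones, 1 wider than the major second (2), so augmented.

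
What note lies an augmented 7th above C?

B#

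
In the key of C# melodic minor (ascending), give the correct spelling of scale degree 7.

B#

The C# melodic minor (ascending) scale runs C# D# E F# G# A# B#.
Degree 7 is B#.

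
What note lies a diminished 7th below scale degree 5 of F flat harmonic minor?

Scale degree 5 of Fb harmonic minor is Cb.
A diminished seventh (9 semitones) below Cb lands on the letter D, giving D.

D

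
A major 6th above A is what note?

F#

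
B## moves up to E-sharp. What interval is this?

diminished fourth

The letter names run B→E, a span of 3 letter steps, so the interval is some kind of fourth.
B## to E# is 4 semitones. A perfect fourth is 5, so 4 makes it diminished.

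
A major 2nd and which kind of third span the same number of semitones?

diminished

A major second spans 2 semitones.
A third spanning 2 semitones is diminished (the major third is 4).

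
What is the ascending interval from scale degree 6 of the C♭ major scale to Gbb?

Scale degree 6 of Cb major is Ab.
Ab up to Gbb: letters A→G make it a seventh; 9 semitones makes it diminished.

diminished seventh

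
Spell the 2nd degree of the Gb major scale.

Ab

The Gb major scale runs Gb Ab Bb Cb Db Eb F.
Degree 2 is Ab.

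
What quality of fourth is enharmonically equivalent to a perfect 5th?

A perfect fifth spans 7 semitones.
A fourth spanning 7 semitones is doubly augmented (the perfect fourth is 5).

doubly augmented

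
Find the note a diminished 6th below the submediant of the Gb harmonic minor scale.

G

The submediant of Gb harmonic minor is Ebb.
A diminished sixth (7 semitones) below Ebb lands on the letter G, giving G.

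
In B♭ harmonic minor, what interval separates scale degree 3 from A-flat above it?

Scale degree 3 of Bb harmonic minor is Db.
Db up to Ab: letters D→A make it a fifth; 7 semitones makes it perfect.

perfect fifth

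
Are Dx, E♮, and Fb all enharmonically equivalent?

Yes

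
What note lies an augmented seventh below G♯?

G down a major seventh is Ab, so the target letter is A.
From G#, an augmented seventh is 12 semitones down: Ab.

Ab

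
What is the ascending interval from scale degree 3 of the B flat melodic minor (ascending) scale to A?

augmented fifth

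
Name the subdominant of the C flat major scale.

The Cb major scale runs Cb Db Eb Fb Gb Ab Bb.
Degree 4 is Fb.

Fb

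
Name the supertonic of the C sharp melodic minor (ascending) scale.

Degree 2 takes the letter 1 step above C, which is D.
In melodic minor (ascending), degree 2 sits 2 semitones above the tonic. C# + 2 semitones is pitch class 3, spelled on D as D#.

D#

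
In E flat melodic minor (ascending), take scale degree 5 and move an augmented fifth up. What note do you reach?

Scale degree 5 of Eb melodic minor (ascending) is Bb.
An augmented fifth (8 semitones) above Bb lands on the letter F, giving F#.

F#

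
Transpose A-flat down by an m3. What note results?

F

A third below A lands on the letter F.
A minor third spans 3 semitones, so Ab moves to pitch class 5. On the letter F that is F.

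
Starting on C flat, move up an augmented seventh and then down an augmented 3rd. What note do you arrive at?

An augmented seventh up from Cb is B (letter B, 12 semitones up).
An augmented third down from B is Gb (letter G, 5 semitones down).

Gb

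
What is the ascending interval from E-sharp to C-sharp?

minor sixth

The letter names run E→C, a span of 5 letter steps, so the interval is some kind of sixth.
E# to C# is 8 semitones. A major sixth is 9, so 8 makes it minor.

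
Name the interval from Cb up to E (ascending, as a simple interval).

Counting letters C–D–E gives a third.
Cb→E = 5 semitones, 1 wider than the major third (4), so augmented.

augmented third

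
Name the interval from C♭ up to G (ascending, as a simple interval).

Counting letters C–D–E–F–G gives a fifth.
Cb→G = 8 semitones, 1 wider than the perfect fifth (7), so augmented.

augmented fifth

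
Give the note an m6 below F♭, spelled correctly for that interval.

F down a major sixth is Ab, so the target letter is A.
From Fb, a minor sixth is 8 semitones down: Ab.

Ab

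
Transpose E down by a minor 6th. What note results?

G#

A sixth below E lands on the letter G.
A minor sixth spans 8 semitones, so E moves to pitch class 8. On the letter G that is G#.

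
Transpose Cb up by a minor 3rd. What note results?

C up a major third is E, so the target letter is E.
From Cb, a minor third is 3 semitones up: Ebb.

Ebb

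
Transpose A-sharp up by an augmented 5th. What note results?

E##

A fifth above A lands on the letter E.
An augmented fifth spans 8 semitones, so A# moves to pitch class 6. On the letter E that is E##.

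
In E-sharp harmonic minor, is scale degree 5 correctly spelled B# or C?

Each scale degree takes a distinct letter name. Degree 5 of a scale on E must use the letter B.
B# and C are enharmonically the same pitch, but only B# uses the letter B, so it is the correct spelling here.

B#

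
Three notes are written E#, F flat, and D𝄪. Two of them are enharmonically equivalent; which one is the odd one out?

E#

In 12-tone equal temperament, enharmonic equivalents share a pitch class. E# is pitch class 5; Fb is pitch class 4; D## is pitch class 4.
Fb and D## share pitch class 4, while E# is pitch class 5.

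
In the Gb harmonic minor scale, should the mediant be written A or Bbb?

Bbb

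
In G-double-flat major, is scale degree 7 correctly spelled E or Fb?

Each scale degree takes a distinct letter name. Degree 7 of a scale on G must use the letter F.
Fb and E are enharmonically the same pitch, but only Fb uses the letter F, so it is the correct spelling here.

Fb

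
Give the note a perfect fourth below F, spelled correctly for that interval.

C

A fourth below F lands on the letter C.
A perfect fourth spans 5 semitones, so F moves to pitch class 0. On the letter C that is C.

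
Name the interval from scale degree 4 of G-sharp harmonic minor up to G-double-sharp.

Scale degree 4 of G# harmonic minor is C#.
C# up to G##: letters C→G make it a fifth; 8 semitones makes it augmented.

augmented fifth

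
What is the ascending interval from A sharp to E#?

perfect fifth

Counting letters A–B–C–D–E gives a fifth.
A#→E# = 7 semitones, exactly the perfect fifth.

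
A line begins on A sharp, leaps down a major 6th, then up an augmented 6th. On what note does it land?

A major sixth down from A# is C# (letter C, 9 semitones down).
An augmented sixth up from C# is A## (letter A, 10 semitones up).

A##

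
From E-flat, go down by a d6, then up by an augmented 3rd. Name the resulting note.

B##

A diminished sixth down from Eb is G# (letter G, 7 semitones down).
An augmented third up from G# is B## (letter B, 5 semitones up).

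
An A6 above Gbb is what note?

Eb

A sixth above G lands on the letter E.
An augmented sixth spans 10 semitones, so Gbb moves to pitch class 3. On the letter E that is Eb.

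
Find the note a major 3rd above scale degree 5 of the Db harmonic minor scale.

Scale degree 5 of Db harmonic minor is Ab.
A major third (4 semitones) above Ab lands on the letter C, giving C.

C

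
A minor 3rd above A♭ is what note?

Cb

A third above A lands on the letter C.
A minor third spans 3 semitones, so Ab moves to pitch class 11. On the letter C that is Cb.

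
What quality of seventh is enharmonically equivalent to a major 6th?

A major sixth spans 9 semitones.
A seventh spanning 9 semitones is diminished (the major seventh is 11).

diminished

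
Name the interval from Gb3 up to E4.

augmented sixth

Counting letters G–A–B–C–D–E gives a sixth.
Gb→E = 10 semitones, 1 wider than the major sixth (9), so augmented.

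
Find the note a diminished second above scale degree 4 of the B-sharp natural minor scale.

F

Scale degree 4 of B# natural minor is E#.
A diminished second (0 semitones) above E# lands on the letter F, giving F.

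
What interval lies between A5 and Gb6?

diminished seventh

Counting letters A–B–C–D–E–F–G gives a seventh.
A→Gb = 9 semitones, 2 narrower than the major seventh (11), so diminished.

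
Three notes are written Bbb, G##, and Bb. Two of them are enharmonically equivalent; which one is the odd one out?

Bb

In 12-tone equal temperament, enharmonic equivalents share a pitch class. Bbb is pitch class 9; G## is pitch class 9; Bb is pitch class 10.
Bbb and G## share pitch class 9, while Bb is pitch class 10.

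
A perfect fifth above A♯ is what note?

E#

A up a perfect fifth is E, so the target letter is E.
From A#, a perfect fifth is 7 semitones up: E#.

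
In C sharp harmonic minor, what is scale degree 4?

The C# harmonic minor scale runs C# D# E F# G# A B#.
Degree 4 is F#.

F#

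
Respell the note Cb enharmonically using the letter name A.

A##

Cb is pitch class 11. The letter A alone is pitch class 9.
To reach pitch class 11 from A requires an offset of +2 semitones, i.e. double sharp: A##.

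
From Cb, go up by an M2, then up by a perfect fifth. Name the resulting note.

Ab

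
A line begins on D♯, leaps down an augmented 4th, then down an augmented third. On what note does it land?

An augmented fourth down from D# is A (letter A, 6 semitones down).
An augmented third down from A is Fb (letter F, 5 semitones down).

Fb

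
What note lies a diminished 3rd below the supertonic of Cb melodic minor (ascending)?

B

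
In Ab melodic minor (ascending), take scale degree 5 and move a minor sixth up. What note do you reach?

Cb

Scale degree 5 of Ab melodic minor (ascending) is Eb.
A minor sixth (8 semitones) above Eb lands on the letter C, giving Cb.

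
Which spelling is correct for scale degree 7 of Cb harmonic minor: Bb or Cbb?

Bb

Each scale degree takes a distinct letter name. Degree 7 of a scale on C must use the letter B.
Bb and Cbb are enharmonically the same pitch, but only Bb uses the letter B, so it is the correct spelling here.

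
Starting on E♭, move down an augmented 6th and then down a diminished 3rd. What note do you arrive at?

Eb

An augmented sixth down from Eb is Gbb (letter G, 10 semitones down).
A diminished third down from Gbb is Eb (letter E, 2 semitones down).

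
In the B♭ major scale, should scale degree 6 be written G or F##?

Each scale degree takes a distinct letter name. Degree 6 of a scale on B must use the letter G.
G and F## are enharmonically the same pitch, but only G uses the letter G, so it is the correct spelling here.

G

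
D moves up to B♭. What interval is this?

minor sixth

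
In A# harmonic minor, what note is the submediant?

The A# harmonic minor scale runs A# B# C# D# E# F# G##.
Degree 6 is F#.

F#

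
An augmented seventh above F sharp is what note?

E##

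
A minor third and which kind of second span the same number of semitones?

augmented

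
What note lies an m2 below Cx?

B##

C down a major second is Bb, so the target letter is B.
From C##, a minor second is 1 semitone down: B##.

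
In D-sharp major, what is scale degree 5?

Degree 5 takes the letter 4 steps above D, which is A.
In major, degree 5 sits 7 semitones above the tonic. D# + 7 semitones is pitch class 10, spelled on A as A#.

A#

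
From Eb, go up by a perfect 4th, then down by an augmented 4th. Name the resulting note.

Ebb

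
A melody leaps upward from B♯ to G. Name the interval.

diminished sixth

The letter names run B→G, a span of 5 letter steps, so the interval is some kind of sixth.
B# to G is 7 semitones. A major sixth is 9, so 7 makes it diminished.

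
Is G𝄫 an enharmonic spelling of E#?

Yes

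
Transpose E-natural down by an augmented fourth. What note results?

Bb

A fourth below E lands on the letter B.
An augmented fourth spans 6 semitones, so E moves to pitch class 10. On the letter B that is Bb.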